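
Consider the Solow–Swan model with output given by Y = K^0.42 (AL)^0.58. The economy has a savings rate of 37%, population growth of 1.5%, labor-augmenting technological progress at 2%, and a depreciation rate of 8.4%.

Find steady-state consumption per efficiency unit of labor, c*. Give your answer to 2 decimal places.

At the steady state, Δk = 0, so s·k^α = (n + g + δ)·k.
Dividing both sides by k: k^(1−α) = s / (n + g + δ).
k^0.58 = 0.37 / (0.015 + 0.020 + 0.084) = 0.37 / 0.119 = 3.1092
k* = 3.1092^(1/0.58) ≈ 7.0696
y* = (k*)^α = 7.0696^0.42 ≈ 2.2738
c* = (1 − s)·y* = (1 − 0.37) × 2.2738 ≈ 1.4325

c* = 1.43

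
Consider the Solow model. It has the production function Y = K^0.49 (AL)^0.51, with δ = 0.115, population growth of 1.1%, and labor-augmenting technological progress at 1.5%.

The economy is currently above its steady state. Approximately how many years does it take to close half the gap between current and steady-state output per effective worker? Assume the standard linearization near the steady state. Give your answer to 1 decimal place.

t_½ ≈ 9.6 years

Near the steady state the convergence rate is λ = (1 − α)(n + g + δ).
λ = (1 − 0.49) × 0.141 = 0.51 × 0.141 = 0.07191
Half-life = ln 2 / λ = 0.6931 / 0.07191 ≈ 9.64 years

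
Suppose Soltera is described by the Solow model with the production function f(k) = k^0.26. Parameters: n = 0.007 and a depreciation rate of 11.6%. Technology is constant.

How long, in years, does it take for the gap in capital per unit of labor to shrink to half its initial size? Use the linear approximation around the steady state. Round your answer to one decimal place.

t_½ ≈ 7.6 years

Near the steady state the convergence rate is λ = (1 − α)(n + δ).
λ = (1 − 0.26) × 0.123 = 0.74 × 0.123 = 0.09102
Half-life = ln 2 / λ = 0.6931 / 0.09102 ≈ 7.61 years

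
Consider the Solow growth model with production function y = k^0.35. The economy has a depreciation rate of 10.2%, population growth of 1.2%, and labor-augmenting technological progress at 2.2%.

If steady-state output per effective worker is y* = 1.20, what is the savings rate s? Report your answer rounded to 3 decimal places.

At the steady state, Δk = 0, so s·k^α = (n + g + δ)·k.
Since y* = [s/(n + g + δ)]^(α/(1−α)), we have s/(n + g + δ) = (y*)^((1−α)/α) = 1.20^1.8571 = 1.4030.
Therefore s = 1.4030 × (n + g + δ) = 1.4030 × 0.136 = 0.1908.

s ≈ 0.191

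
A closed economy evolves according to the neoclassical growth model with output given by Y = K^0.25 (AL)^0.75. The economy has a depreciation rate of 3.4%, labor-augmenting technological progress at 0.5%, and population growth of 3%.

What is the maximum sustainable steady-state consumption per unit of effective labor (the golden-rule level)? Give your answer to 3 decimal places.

At the golden rule, f'(k) = n + g + δ, so α·k^(α−1) = n + g + δ and k_gold = (α/(n + g + δ))^(1/(1−α)).
k_gold = (0.25/0.069)^(1/0.75) = 3.6232^1.3333 ≈ 5.5646
c_gold = f(k_gold) − (n + g + δ)·k_gold = 1.5359 − 0.069×5.5646 ≈ 1.1519

c_gold ≈ 1.152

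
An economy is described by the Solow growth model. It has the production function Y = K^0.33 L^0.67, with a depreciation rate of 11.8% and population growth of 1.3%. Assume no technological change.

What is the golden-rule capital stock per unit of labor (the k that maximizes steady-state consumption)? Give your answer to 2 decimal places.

k_gold ≈ 3.97

The golden rule sets f'(k) = n + δ, i.e. α·k^(α−1) = n + δ.
So k^(1−α) = α / (n + δ) = 0.33 / 0.131 = 2.5191.
k_gold = 2.5191^(1/0.67) ≈ 3.9708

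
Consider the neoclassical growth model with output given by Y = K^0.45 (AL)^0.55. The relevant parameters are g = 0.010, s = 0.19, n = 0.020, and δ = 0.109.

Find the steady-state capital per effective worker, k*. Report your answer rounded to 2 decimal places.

k* ≈ 1.77

Steady state requires s·f(k) = (n + g + δ)·k, i.e. s·k^α = (n + g + δ)·k.
Dividing both sides by k: k^(1−α) = s / (n + g + δ).
k^0.55 = 0.19 / (0.020 + 0.010 + 0.109) = 0.19 / 0.139 = 1.3669
k* = 1.3669^(1/0.55) ≈ 1.7652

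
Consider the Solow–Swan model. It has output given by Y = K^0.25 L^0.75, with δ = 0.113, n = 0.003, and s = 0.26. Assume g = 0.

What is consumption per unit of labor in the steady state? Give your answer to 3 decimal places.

Steady state requires s·f(k) = (n + δ)·k, i.e. s·k^α = (n + δ)·k.
Rearranging, k^(1−α) = s / (n + δ).
k^0.75 = 0.26 / (0.003 + 0.113) = 0.26 / 0.116 = 2.2414
k* = 2.2414^(1/0.75) ≈ 2.9333
y* = (k*)^α = 2.9333^0.25 ≈ 1.3087
c* = (1 − s)·y* = (1 − 0.26) × 1.3087 ≈ 0.9684

c* ≈ 0.968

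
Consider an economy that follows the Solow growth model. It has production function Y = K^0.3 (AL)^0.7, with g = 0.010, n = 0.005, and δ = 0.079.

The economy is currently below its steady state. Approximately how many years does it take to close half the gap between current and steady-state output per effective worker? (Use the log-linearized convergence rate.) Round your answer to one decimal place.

about 10.5 years

Near the steady state the convergence rate is λ = (1 − α)(n + g + δ).
λ = (1 − 0.3) × 0.094 = 0.7 × 0.094 = 0.0658
Half-life = ln 2 / λ = 0.6931 / 0.0658 ≈ 10.53 years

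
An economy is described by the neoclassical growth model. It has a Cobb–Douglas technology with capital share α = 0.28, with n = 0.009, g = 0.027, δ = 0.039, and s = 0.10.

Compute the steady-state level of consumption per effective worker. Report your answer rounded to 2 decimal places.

c* = 1.01

At the steady state, Δk = 0, so s·k^α = (n + g + δ)·k.
Rearranging, k^(1−α) = s / (n + g + δ).
k^0.72 = 0.10 / (0.009 + 0.027 + 0.039) = 0.10 / 0.075 = 1.3333
k* = 1.3333^(1/0.72) ≈ 1.4911
y* = (k*)^α = 1.4911^0.28 ≈ 1.1184
c* = (1 − s)·y* = (1 − 0.10) × 1.1184 ≈ 1.0066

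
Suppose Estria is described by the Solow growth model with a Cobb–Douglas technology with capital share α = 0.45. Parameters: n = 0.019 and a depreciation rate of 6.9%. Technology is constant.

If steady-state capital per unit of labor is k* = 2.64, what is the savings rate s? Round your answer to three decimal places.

s ≈ 0.150

In steady state, investment equals break-even investment: s·k^α = (n + δ)·k.
So s / (n + δ) = (k*)^(1−α) = 2.64^0.55 = 1.7056.
Therefore s = 1.7056 × (n + δ) = 1.7056 × 0.088 = 0.1501.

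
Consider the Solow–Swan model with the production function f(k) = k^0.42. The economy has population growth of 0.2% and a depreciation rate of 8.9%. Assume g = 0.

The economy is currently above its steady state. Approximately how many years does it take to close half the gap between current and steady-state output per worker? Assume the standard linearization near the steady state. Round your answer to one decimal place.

Near the steady state the convergence rate is λ = (1 − α)(n + δ).
λ = (1 − 0.42) × 0.091 = 0.58 × 0.091 = 0.05278
Half-life = ln 2 / λ = 0.6931 / 0.05278 ≈ 13.13 years

t_½ ≈ 13.1 years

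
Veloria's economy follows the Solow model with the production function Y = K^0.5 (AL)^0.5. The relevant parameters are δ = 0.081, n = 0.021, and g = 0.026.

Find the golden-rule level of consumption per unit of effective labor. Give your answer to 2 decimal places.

At the golden rule, f'(k) = n + g + δ, so α·k^(α−1) = n + g + δ and k_gold = (α/(n + g + δ))^(1/(1−α)).
k_gold = (0.5/0.128)^(1/0.5) = 3.9063^2 ≈ 15.2592
c_gold = f(k_gold) − (n + g + δ)·k_gold = 3.9063 − 0.128×15.2592 ≈ 1.9531

c_gold ≈ 1.95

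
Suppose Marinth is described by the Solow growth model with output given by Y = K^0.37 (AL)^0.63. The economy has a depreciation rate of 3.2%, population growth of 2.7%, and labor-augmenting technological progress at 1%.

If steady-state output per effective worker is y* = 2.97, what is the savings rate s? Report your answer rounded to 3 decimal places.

s ≈ 0.440

In steady state, investment equals break-even investment: s·k^α = (n + g + δ)·k.
Since y* = [s/(n + g + δ)]^(α/(1−α)), we have s/(n + g + δ) = (y*)^((1−α)/α) = 2.97^1.7027 = 6.3821.
Therefore s = 6.3821 × (n + g + δ) = 6.3821 × 0.069 = 0.4404.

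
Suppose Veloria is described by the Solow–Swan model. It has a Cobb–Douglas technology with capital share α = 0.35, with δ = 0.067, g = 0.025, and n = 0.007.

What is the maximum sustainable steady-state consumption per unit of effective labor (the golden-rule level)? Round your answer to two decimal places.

c_gold ≈ 1.28

At the golden rule, f'(k) = n + g + δ, so α·k^(α−1) = n + g + δ and k_gold = (α/(n + g + δ))^(1/(1−α)).
k_gold = (0.35/0.099)^(1/0.65) = 3.5354^1.5385 ≈ 6.9787
c_gold = f(k_gold) − (n + g + δ)·k_gold = 1.9739 − 0.099×6.9787 ≈ 1.2830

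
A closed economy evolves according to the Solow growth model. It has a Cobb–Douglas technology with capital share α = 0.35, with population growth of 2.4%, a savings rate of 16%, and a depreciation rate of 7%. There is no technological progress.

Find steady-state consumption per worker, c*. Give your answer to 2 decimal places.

c* = 1.12

At the steady state, Δk = 0, so s·k^α = (n + δ)·k.
Dividing both sides by k: k^(1−α) = s / (n + δ).
k^0.65 = 0.16 / (0.024 + 0.070) = 0.16 / 0.094 = 1.7021
k* = 1.7021^(1/0.65) ≈ 2.2665
y* = (k*)^α = 2.2665^0.35 ≈ 1.3316
c* = (1 − s)·y* = (1 − 0.16) × 1.3316 ≈ 1.1185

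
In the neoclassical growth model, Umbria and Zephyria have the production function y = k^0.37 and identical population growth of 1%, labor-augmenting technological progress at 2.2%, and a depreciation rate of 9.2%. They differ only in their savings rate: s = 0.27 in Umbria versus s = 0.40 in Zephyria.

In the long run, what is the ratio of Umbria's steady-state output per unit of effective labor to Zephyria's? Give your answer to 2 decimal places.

ratio ≈ 0.79

Steady-state y* = [s/(n + g + δ)]^(α/(1−α)), so the ratio is [ (s_U/(n + g + δ)_U) / (s_Z/(n + g + δ)_Z) ]^0.5873.
s_U/(n + g + δ)_U = 0.27/0.124 = 2.1774; s_Z/(n + g + δ)_Z = 0.40/0.124 = 3.2258.
Ratio = (2.1774/3.2258)^0.5873 = 0.6750^0.5873 ≈ 0.7939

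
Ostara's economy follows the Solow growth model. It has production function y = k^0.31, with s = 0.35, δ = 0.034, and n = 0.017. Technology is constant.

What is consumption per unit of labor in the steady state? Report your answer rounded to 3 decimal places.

c* ≈ 1.544

At the steady state, Δk = 0, so s·k^α = (n + δ)·k.
Rearranging, k^(1−α) = s / (n + δ).
k^0.69 = 0.35 / (0.017 + 0.034) = 0.35 / 0.051 = 6.8627
k* = 6.8627^(1/0.69) ≈ 16.3047
y* = (k*)^α = 16.3047^0.31 ≈ 2.3758
c* = (1 − s)·y* = (1 − 0.35) × 2.3758 ≈ 1.5443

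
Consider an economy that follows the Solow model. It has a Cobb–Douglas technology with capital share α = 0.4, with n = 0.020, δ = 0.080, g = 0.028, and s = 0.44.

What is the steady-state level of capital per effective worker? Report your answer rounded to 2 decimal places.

In steady state, investment equals break-even investment: s·k^α = (n + g + δ)·k.
Dividing both sides by k: k^(1−α) = s / (n + g + δ).
k^0.6 = 0.44 / (0.020 + 0.028 + 0.080) = 0.44 / 0.128 = 3.4375
k* = 3.4375^(1/0.6) ≈ 7.8296

k* ≈ 7.83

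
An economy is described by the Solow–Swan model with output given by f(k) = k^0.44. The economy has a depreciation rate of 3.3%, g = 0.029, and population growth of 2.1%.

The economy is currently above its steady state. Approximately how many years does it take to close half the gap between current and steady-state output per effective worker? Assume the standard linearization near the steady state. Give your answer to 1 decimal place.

t_½ ≈ 14.9 years

Near the steady state the convergence rate is λ = (1 − α)(n + g + δ).
λ = (1 − 0.44) × 0.083 = 0.56 × 0.083 = 0.04648
Half-life = ln 2 / λ = 0.6931 / 0.04648 ≈ 14.91 years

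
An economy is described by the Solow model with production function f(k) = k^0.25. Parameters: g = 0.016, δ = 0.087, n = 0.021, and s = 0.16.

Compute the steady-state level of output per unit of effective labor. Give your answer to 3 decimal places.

y* ≈ 1.089

In steady state, investment equals break-even investment: s·k^α = (n + g + δ)·k.
Dividing both sides by k: k^(1−α) = s / (n + g + δ).
k^0.75 = 0.16 / (0.021 + 0.016 + 0.087) = 0.16 / 0.124 = 1.2903
k* = 1.2903^(1/0.75) ≈ 1.4047
y* = (k*)^α = 1.4047^0.25 ≈ 1.0887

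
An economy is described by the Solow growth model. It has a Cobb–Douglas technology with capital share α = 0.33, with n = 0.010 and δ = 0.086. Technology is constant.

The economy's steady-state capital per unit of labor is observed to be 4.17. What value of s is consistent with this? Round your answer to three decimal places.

s ≈ 0.250

In steady state, investment equals break-even investment: s·k^α = (n + δ)·k.
So s / (n + δ) = (k*)^(1−α) = 4.17^0.67 = 2.6031.
Therefore s = 2.6031 × (n + δ) = 2.6031 × 0.096 = 0.2499.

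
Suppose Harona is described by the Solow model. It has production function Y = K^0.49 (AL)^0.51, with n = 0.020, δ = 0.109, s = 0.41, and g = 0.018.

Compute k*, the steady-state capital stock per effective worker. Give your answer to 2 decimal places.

k* ≈ 7.47

In steady state, investment equals break-even investment: s·k^α = (n + g + δ)·k.
Rearranging, k^(1−α) = s / (n + g + δ).
k^0.51 = 0.41 / (0.020 + 0.018 + 0.109) = 0.41 / 0.147 = 2.7891
k* = 2.7891^(1/0.51) ≈ 7.4724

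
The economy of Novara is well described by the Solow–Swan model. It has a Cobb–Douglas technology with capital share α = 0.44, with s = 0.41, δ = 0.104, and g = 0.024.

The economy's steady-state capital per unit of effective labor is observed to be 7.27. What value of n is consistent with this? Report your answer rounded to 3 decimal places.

n ≈ 0.007

Steady state requires s·f(k) = (n + g + δ)·k, i.e. s·k^α = (n + g + δ)·k.
So s / (n + g + δ) = (k*)^(1−α) = 7.27^0.56 = 3.0371.
Therefore n + g + δ = s / 3.0371 = 0.41 / 3.0371 = 0.1350, so n = 0.1350 − 0.128 = 0.0070.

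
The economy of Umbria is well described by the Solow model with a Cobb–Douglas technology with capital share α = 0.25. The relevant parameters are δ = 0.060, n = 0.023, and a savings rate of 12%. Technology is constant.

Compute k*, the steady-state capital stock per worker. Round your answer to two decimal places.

k* = 1.63

Steady state requires s·f(k) = (n + δ)·k, i.e. s·k^α = (n + δ)·k.
Dividing both sides by k: k^(1−α) = s / (n + δ).
k^0.75 = 0.12 / (0.023 + 0.060) = 0.12 / 0.083 = 1.4458
k* = 1.4458^(1/0.75) ≈ 1.6348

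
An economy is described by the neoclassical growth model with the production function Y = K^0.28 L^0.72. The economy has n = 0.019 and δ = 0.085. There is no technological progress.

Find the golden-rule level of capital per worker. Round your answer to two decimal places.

The golden rule sets f'(k) = n + δ, i.e. α·k^(α−1) = n + δ.
So k^(1−α) = α / (n + δ) = 0.28 / 0.104 = 2.6923.
k_gold = 2.6923^(1/0.72) ≈ 3.9573

k_gold ≈ 3.96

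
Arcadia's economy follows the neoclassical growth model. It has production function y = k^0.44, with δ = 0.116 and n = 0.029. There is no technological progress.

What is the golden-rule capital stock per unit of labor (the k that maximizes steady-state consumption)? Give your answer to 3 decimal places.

k_gold ≈ 7.259

The golden rule sets f'(k) = n + δ, i.e. α·k^(α−1) = n + δ.
So k^(1−α) = α / (n + δ) = 0.44 / 0.145 = 3.0345.
k_gold = 3.0345^(1/0.56) ≈ 7.2589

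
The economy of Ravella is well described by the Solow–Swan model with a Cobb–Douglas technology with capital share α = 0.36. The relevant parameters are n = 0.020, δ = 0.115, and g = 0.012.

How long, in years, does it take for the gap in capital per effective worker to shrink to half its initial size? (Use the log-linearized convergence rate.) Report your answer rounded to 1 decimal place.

Near the steady state the convergence rate is λ = (1 − α)(n + g + δ).
λ = (1 − 0.36) × 0.147 = 0.64 × 0.147 = 0.09408
Half-life = ln 2 / λ = 0.6931 / 0.09408 ≈ 7.37 years

half-life ≈ 7.4 years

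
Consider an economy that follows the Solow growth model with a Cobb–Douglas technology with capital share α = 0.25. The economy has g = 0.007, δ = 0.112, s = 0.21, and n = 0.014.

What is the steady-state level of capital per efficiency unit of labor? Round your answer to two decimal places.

At the steady state, Δk = 0, so s·k^α = (n + g + δ)·k.
Rearranging, k^(1−α) = s / (n + g + δ).
k^0.75 = 0.21 / (0.014 + 0.007 + 0.112) = 0.21 / 0.133 = 1.5789
k* = 1.5789^(1/0.75) ≈ 1.8385

k* ≈ 1.84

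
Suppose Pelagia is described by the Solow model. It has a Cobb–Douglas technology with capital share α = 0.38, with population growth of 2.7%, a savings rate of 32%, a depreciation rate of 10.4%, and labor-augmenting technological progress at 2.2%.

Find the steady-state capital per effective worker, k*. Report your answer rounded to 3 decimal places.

k* ≈ 3.288

Steady state requires s·f(k) = (n + g + δ)·k, i.e. s·k^α = (n + g + δ)·k.
Rearranging, k^(1−α) = s / (n + g + δ).
k^0.62 = 0.32 / (0.027 + 0.022 + 0.104) = 0.32 / 0.153 = 2.0915
k* = 2.0915^(1/0.62) ≈ 3.2875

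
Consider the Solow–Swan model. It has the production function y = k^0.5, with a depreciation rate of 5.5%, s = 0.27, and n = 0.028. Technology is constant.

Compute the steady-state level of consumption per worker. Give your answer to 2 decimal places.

c* = 2.37

Steady state requires s·f(k) = (n + δ)·k, i.e. s·k^α = (n + δ)·k.
Dividing both sides by k: k^(1−α) = s / (n + δ).
k^0.5 = 0.27 / (0.028 + 0.055) = 0.27 / 0.083 = 3.2530
k* = 3.2530^(1/0.5) ≈ 10.5820
y* = (k*)^α = 10.5820^0.5 ≈ 3.2530
c* = (1 − s)·y* = (1 − 0.27) × 3.2530 ≈ 2.3747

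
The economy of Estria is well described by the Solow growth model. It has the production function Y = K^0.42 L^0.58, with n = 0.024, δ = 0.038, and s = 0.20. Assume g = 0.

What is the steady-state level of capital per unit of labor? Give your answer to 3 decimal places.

At the steady state, Δk = 0, so s·k^α = (n + δ)·k.
Rearranging, k^(1−α) = s / (n + δ).
k^0.58 = 0.20 / (0.024 + 0.038) = 0.20 / 0.062 = 3.2258
k* = 3.2258^(1/0.58) ≈ 7.5329

k* ≈ 7.533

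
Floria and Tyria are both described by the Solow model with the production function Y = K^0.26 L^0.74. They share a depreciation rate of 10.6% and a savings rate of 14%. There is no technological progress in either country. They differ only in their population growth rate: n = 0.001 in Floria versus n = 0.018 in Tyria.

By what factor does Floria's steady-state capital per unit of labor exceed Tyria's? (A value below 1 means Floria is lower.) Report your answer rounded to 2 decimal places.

ratio ≈ 1.22

Steady-state k* = [s/(n + δ)]^(1/(1−α)), so the ratio is [ (s_F/(n + δ)_F) / (s_T/(n + δ)_T) ]^1.3514.
s_F/(n + δ)_F = 0.14/0.107 = 1.3084; s_T/(n + δ)_T = 0.14/0.124 = 1.1290.
Ratio = (1.3084/1.1290)^1.3514 = 1.1589^1.3514 ≈ 1.2205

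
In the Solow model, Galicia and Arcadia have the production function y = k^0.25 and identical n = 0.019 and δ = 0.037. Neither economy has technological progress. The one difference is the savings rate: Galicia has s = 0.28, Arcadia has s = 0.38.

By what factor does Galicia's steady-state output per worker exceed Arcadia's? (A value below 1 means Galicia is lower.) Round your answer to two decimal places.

ratio ≈ 0.90

Steady-state y* = [s/(n + δ)]^(α/(1−α)), so the ratio is [ (s_G/(n + δ)_G) / (s_A/(n + δ)_A) ]^0.3333.
s_G/(n + δ)_G = 0.28/0.056 = 5.0000; s_A/(n + δ)_A = 0.38/0.056 = 6.7857.
Ratio = (5.0000/6.7857)^0.3333 = 0.7368^0.3333 ≈ 0.9032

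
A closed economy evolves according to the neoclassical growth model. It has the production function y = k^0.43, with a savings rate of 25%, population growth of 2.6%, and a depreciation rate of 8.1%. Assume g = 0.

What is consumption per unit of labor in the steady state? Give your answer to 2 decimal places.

Steady state requires s·f(k) = (n + δ)·k, i.e. s·k^α = (n + δ)·k.
Dividing both sides by k: k^(1−α) = s / (n + δ).
k^0.57 = 0.25 / (0.026 + 0.081) = 0.25 / 0.107 = 2.3364
k* = 2.3364^(1/0.57) ≈ 4.4317
y* = (k*)^α = 4.4317^0.43 ≈ 1.8968
c* = (1 − s)·y* = (1 − 0.25) × 1.8968 ≈ 1.4226

c* = 1.42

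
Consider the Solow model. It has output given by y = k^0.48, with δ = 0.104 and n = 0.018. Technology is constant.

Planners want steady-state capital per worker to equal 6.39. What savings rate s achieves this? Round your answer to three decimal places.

s ≈ 0.320

Steady state requires s·f(k) = (n + δ)·k, i.e. s·k^α = (n + δ)·k.
So s / (n + δ) = (k*)^(1−α) = 6.39^0.52 = 2.6234.
Therefore s = 2.6234 × (n + δ) = 2.6234 × 0.122 = 0.3201.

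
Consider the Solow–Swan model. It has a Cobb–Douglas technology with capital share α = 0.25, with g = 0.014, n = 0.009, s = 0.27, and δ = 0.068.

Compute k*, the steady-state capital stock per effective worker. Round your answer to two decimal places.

At the steady state, Δk = 0, so s·k^α = (n + g + δ)·k.
Dividing both sides by k: k^(1−α) = s / (n + g + δ).
k^0.75 = 0.27 / (0.009 + 0.014 + 0.068) = 0.27 / 0.091 = 2.9670
k* = 2.9670^(1/0.75) ≈ 4.2634

k* ≈ 4.26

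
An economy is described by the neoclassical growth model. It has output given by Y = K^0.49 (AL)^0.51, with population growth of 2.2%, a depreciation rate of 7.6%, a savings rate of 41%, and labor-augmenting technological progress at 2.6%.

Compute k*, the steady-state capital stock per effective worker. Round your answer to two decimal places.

k* ≈ 10.43

In steady state, investment equals break-even investment: s·k^α = (n + g + δ)·k.
Dividing both sides by k: k^(1−α) = s / (n + g + δ).
k^0.51 = 0.41 / (0.022 + 0.026 + 0.076) = 0.41 / 0.124 = 3.3065
k* = 3.3065^(1/0.51) ≈ 10.4321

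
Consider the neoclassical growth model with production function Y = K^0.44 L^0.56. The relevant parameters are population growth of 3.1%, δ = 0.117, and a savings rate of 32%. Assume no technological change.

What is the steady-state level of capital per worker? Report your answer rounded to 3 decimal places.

In steady state, investment equals break-even investment: s·k^α = (n + δ)·k.
Rearranging, k^(1−α) = s / (n + δ).
k^0.56 = 0.32 / (0.031 + 0.117) = 0.32 / 0.148 = 2.1622
k* = 2.1622^(1/0.56) ≈ 3.9630

k* ≈ 3.963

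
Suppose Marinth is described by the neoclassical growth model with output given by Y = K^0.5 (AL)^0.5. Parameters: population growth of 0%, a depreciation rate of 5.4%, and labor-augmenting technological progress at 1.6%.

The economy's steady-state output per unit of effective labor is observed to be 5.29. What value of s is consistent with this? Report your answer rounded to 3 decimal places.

s ≈ 0.370

In steady state, investment equals break-even investment: s·k^α = (n + g + δ)·k.
Since y* = [s/(n + g + δ)]^(α/(1−α)), we have s/(n + g + δ) = (y*)^((1−α)/α) = 5.29^1 = 5.2900.
Therefore s = 5.2900 × (n + g + δ) = 5.2900 × 0.070 = 0.3703.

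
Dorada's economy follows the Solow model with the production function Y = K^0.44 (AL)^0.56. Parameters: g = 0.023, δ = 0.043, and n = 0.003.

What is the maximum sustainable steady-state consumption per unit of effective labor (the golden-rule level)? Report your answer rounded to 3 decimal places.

At the golden rule, f'(k) = n + g + δ, so α·k^(α−1) = n + g + δ and k_gold = (α/(n + g + δ))^(1/(1−α)).
k_gold = (0.44/0.069)^(1/0.56) = 6.3768^1.7857 ≈ 27.3388
c_gold = f(k_gold) − (n + g + δ)·k_gold = 4.2873 − 0.069×27.3388 ≈ 2.4009

c_gold ≈ 2.401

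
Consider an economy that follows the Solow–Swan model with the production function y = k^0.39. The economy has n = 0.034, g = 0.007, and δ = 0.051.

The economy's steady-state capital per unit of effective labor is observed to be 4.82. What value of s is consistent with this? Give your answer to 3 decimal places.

s ≈ 0.240

In steady state, investment equals break-even investment: s·k^α = (n + g + δ)·k.
So s / (n + g + δ) = (k*)^(1−α) = 4.82^0.61 = 2.6101.
Therefore s = 2.6101 × (n + g + δ) = 2.6101 × 0.092 = 0.2401.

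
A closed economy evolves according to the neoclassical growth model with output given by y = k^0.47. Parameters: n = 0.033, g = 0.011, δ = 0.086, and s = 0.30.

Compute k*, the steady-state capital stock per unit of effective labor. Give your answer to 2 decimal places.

At the steady state, Δk = 0, so s·k^α = (n + g + δ)·k.
Rearranging, k^(1−α) = s / (n + g + δ).
k^0.53 = 0.30 / (0.033 + 0.011 + 0.086) = 0.30 / 0.130 = 2.3077
k* = 2.3077^(1/0.53) ≈ 4.8444

k* ≈ 4.84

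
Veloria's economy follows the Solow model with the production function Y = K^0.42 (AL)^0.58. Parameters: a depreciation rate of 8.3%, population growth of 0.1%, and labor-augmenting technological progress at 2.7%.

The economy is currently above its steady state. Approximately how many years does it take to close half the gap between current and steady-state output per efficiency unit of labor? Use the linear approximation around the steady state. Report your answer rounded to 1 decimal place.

Near the steady state the convergence rate is λ = (1 − α)(n + g + δ).
λ = (1 − 0.42) × 0.111 = 0.58 × 0.111 = 0.06438
Half-life = ln 2 / λ = 0.6931 / 0.06438 ≈ 10.77 years

about 10.8 years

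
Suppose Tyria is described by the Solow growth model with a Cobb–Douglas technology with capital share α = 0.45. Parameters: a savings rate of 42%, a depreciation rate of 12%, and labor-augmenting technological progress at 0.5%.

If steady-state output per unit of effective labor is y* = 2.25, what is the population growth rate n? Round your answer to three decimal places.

Steady state requires s·f(k) = (n + g + δ)·k, i.e. s·k^α = (n + g + δ)·k.
Since y* = [s/(n + g + δ)]^(α/(1−α)), we have s/(n + g + δ) = (y*)^((1−α)/α) = 2.25^1.2222 = 2.6942.
Therefore n + g + δ = s / 2.6942 = 0.42 / 2.6942 = 0.1559, so n = 0.1559 − 0.125 = 0.0309.

n ≈ 0.031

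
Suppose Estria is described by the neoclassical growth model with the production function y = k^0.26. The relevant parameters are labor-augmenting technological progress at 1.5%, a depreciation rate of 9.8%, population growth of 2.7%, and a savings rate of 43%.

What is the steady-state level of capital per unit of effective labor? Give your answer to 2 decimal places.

At the steady state, Δk = 0, so s·k^α = (n + g + δ)·k.
Dividing both sides by k: k^(1−α) = s / (n + g + δ).
k^0.74 = 0.43 / (0.027 + 0.015 + 0.098) = 0.43 / 0.140 = 3.0714
k* = 3.0714^(1/0.74) ≈ 4.5558

k* = 4.56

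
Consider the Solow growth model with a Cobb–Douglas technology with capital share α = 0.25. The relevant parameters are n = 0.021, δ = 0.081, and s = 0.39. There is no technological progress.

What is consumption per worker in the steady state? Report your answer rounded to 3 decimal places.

At the steady state, Δk = 0, so s·k^α = (n + δ)·k.
Rearranging, k^(1−α) = s / (n + δ).
k^0.75 = 0.39 / (0.021 + 0.081) = 0.39 / 0.102 = 3.8235
k* = 3.8235^(1/0.75) ≈ 5.9788
y* = (k*)^α = 5.9788^0.25 ≈ 1.5637
c* = (1 − s)·y* = (1 − 0.39) × 1.5637 ≈ 0.9539

c* = 0.954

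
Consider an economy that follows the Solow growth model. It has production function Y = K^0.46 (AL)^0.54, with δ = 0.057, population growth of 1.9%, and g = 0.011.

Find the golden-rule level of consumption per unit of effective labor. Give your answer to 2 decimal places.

At the golden rule, f'(k) = n + g + δ, so α·k^(α−1) = n + g + δ and k_gold = (α/(n + g + δ))^(1/(1−α)).
k_gold = (0.46/0.087)^(1/0.54) = 5.2874^1.8519 ≈ 21.8460
c_gold = f(k_gold) − (n + g + δ)·k_gold = 4.1315 − 0.087×21.8460 ≈ 2.2309

c_gold ≈ 2.23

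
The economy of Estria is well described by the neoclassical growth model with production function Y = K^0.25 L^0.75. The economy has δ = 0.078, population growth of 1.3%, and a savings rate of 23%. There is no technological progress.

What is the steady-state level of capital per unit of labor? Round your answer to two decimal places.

k* ≈ 3.44

In steady state, investment equals break-even investment: s·k^α = (n + δ)·k.
Dividing both sides by k: k^(1−α) = s / (n + δ).
k^0.75 = 0.23 / (0.013 + 0.078) = 0.23 / 0.091 = 2.5275
k* = 2.5275^(1/0.75) ≈ 3.4429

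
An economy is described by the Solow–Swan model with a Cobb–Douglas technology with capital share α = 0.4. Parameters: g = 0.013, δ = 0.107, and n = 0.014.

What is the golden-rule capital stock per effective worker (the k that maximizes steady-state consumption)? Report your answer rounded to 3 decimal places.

k_gold ≈ 6.189

The golden rule sets f'(k) = n + g + δ, i.e. α·k^(α−1) = n + g + δ.
So k^(1−α) = α / (n + g + δ) = 0.4 / 0.134 = 2.9851.
k_gold = 2.9851^(1/0.6) ≈ 6.1887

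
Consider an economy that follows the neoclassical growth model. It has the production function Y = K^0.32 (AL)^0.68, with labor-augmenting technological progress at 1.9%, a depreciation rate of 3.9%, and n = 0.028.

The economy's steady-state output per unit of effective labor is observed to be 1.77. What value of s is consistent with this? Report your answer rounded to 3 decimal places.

Steady state requires s·f(k) = (n + g + δ)·k, i.e. s·k^α = (n + g + δ)·k.
Since y* = [s/(n + g + δ)]^(α/(1−α)), we have s/(n + g + δ) = (y*)^((1−α)/α) = 1.77^2.125 = 3.3647.
Therefore s = 3.3647 × (n + g + δ) = 3.3647 × 0.086 = 0.2894.

s ≈ 0.289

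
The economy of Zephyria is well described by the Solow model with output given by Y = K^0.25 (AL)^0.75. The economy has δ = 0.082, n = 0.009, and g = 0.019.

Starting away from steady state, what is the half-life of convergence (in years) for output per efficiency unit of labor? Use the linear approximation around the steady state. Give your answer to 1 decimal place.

Near the steady state the convergence rate is λ = (1 − α)(n + g + δ).
λ = (1 − 0.25) × 0.110 = 0.75 × 0.110 = 0.0825
Half-life = ln 2 / λ = 0.6931 / 0.0825 ≈ 8.40 years

about 8.4 years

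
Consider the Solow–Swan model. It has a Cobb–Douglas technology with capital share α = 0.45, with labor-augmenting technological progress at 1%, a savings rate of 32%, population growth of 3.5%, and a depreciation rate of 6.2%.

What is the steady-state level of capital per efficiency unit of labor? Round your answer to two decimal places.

k* ≈ 7.33

In steady state, investment equals break-even investment: s·k^α = (n + g + δ)·k.
Rearranging, k^(1−α) = s / (n + g + δ).
k^0.55 = 0.32 / (0.035 + 0.010 + 0.062) = 0.32 / 0.107 = 2.9907
k* = 2.9907^(1/0.55) ≈ 7.3289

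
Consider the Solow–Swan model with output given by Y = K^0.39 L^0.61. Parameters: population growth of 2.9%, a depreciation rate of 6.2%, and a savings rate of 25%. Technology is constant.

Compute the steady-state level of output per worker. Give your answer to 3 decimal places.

y* ≈ 1.908

At the steady state, Δk = 0, so s·k^α = (n + δ)·k.
Rearranging, k^(1−α) = s / (n + δ).
k^0.61 = 0.25 / (0.029 + 0.062) = 0.25 / 0.091 = 2.7473
k* = 2.7473^(1/0.61) ≈ 5.2423
y* = (k*)^α = 5.2423^0.39 ≈ 1.9082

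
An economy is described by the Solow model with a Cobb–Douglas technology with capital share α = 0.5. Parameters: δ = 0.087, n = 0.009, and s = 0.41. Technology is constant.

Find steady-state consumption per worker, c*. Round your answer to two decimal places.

At the steady state, Δk = 0, so s·k^α = (n + δ)·k.
Dividing both sides by k: k^(1−α) = s / (n + δ).
k^0.5 = 0.41 / (0.009 + 0.087) = 0.41 / 0.096 = 4.2708
k* = 4.2708^(1/0.5) ≈ 18.2397
y* = (k*)^α = 18.2397^0.5 ≈ 4.2708
c* = (1 − s)·y* = (1 − 0.41) × 4.2708 ≈ 2.5198

c* ≈ 2.52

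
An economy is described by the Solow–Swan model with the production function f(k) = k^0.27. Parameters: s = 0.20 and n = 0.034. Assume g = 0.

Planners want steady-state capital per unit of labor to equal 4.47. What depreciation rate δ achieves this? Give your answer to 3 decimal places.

Steady state requires s·f(k) = (n + δ)·k, i.e. s·k^α = (n + δ)·k.
So s / (n + δ) = (k*)^(1−α) = 4.47^0.73 = 2.9835.
Therefore n + δ = s / 2.9835 = 0.20 / 2.9835 = 0.0670, so δ = 0.0670 − 0.034 = 0.0330.

δ ≈ 0.033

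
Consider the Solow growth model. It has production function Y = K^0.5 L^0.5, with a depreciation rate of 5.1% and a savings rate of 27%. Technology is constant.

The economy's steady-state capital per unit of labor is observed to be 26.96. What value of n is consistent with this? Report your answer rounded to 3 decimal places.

n ≈ 0.001

In steady state, investment equals break-even investment: s·k^α = (n + δ)·k.
So s / (n + δ) = (k*)^(1−α) = 26.96^0.5 = 5.1923.
Therefore n + δ = s / 5.1923 = 0.27 / 5.1923 = 0.0520, so n = 0.0520 − 0.051 = 0.0010.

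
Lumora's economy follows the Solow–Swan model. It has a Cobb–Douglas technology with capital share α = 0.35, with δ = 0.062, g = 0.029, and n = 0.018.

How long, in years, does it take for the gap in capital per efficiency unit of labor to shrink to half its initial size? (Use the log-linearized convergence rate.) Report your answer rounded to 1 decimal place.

about 9.8 years

Near the steady state the convergence rate is λ = (1 − α)(n + g + δ).
λ = (1 − 0.35) × 0.109 = 0.65 × 0.109 = 0.07085
Half-life = ln 2 / λ = 0.6931 / 0.07085 ≈ 9.78 years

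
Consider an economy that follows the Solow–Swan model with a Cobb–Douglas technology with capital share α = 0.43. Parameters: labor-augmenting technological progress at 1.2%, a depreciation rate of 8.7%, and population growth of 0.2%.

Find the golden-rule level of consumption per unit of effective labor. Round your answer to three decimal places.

c_gold ≈ 1.700

At the golden rule, f'(k) = n + g + δ, so α·k^(α−1) = n + g + δ and k_gold = (α/(n + g + δ))^(1/(1−α)).
k_gold = (0.43/0.101)^(1/0.57) = 4.2574^1.7544 ≈ 12.6990
c_gold = f(k_gold) − (n + g + δ)·k_gold = 2.9828 − 0.101×12.6990 ≈ 1.7002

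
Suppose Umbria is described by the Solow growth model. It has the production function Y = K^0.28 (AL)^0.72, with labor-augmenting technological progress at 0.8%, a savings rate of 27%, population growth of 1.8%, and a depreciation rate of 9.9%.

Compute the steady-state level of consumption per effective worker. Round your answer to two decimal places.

Steady state requires s·f(k) = (n + g + δ)·k, i.e. s·k^α = (n + g + δ)·k.
Rearranging, k^(1−α) = s / (n + g + δ).
k^0.72 = 0.27 / (0.018 + 0.008 + 0.099) = 0.27 / 0.125 = 2.1600
k* = 2.1600^(1/0.72) ≈ 2.9142
y* = (k*)^α = 2.9142^0.28 ≈ 1.3492
c* = (1 − s)·y* = (1 − 0.27) × 1.3492 ≈ 0.9849

c* = 0.98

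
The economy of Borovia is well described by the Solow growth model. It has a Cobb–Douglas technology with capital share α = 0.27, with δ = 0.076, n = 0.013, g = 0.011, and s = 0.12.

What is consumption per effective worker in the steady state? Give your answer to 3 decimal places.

c* = 0.941

Steady state requires s·f(k) = (n + g + δ)·k, i.e. s·k^α = (n + g + δ)·k.
Rearranging, k^(1−α) = s / (n + g + δ).
k^0.73 = 0.12 / (0.013 + 0.011 + 0.076) = 0.12 / 0.100 = 1.2000
k* = 1.2000^(1/0.73) ≈ 1.2837
y* = (k*)^α = 1.2837^0.27 ≈ 1.0698
c* = (1 − s)·y* = (1 − 0.12) × 1.0698 ≈ 0.9414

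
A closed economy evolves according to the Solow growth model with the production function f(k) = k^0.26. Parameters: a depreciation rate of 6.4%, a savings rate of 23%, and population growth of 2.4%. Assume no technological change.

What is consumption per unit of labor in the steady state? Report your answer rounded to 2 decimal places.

c* ≈ 1.08

Steady state requires s·f(k) = (n + δ)·k, i.e. s·k^α = (n + δ)·k.
Dividing both sides by k: k^(1−α) = s / (n + δ).
k^0.74 = 0.23 / (0.024 + 0.064) = 0.23 / 0.088 = 2.6136
k* = 2.6136^(1/0.74) ≈ 3.6630
y* = (k*)^α = 3.6630^0.26 ≈ 1.4015
c* = (1 − s)·y* = (1 − 0.23) × 1.4015 ≈ 1.0792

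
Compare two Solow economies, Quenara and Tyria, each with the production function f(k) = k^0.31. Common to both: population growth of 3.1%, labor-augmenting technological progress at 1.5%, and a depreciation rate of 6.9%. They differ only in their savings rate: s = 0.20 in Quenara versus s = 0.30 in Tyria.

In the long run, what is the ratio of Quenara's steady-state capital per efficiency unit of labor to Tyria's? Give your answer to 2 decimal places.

Steady-state k* = [s/(n + g + δ)]^(1/(1−α)), so the ratio is [ (s_Q/(n + g + δ)_Q) / (s_T/(n + g + δ)_T) ]^1.4493.
s_Q/(n + g + δ)_Q = 0.20/0.115 = 1.7391; s_T/(n + g + δ)_T = 0.30/0.115 = 2.6087.
Ratio = (1.7391/2.6087)^1.4493 = 0.6667^1.4493 ≈ 0.5557

ratio ≈ 0.56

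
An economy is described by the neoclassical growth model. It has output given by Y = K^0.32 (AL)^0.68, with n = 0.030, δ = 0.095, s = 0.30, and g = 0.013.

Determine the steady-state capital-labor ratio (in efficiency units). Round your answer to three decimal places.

In steady state, investment equals break-even investment: s·k^α = (n + g + δ)·k.
Dividing both sides by k: k^(1−α) = s / (n + g + δ).
k^0.68 = 0.30 / (0.030 + 0.013 + 0.095) = 0.30 / 0.138 = 2.1739
k* = 2.1739^(1/0.68) ≈ 3.1329

k* ≈ 3.133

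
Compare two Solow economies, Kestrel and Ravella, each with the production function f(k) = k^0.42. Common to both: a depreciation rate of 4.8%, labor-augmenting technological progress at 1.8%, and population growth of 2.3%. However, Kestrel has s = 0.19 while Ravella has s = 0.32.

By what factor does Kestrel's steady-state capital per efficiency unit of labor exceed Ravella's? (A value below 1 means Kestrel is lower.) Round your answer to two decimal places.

k*_K / k*_R ≈ 0.41

Steady-state k* = [s/(n + g + δ)]^(1/(1−α)), so the ratio is [ (s_K/(n + g + δ)_K) / (s_R/(n + g + δ)_R) ]^1.7241.
s_K/(n + g + δ)_K = 0.19/0.089 = 2.1348; s_R/(n + g + δ)_R = 0.32/0.089 = 3.5955.
Ratio = (2.1348/3.5955)^1.7241 = 0.5937^1.7241 ≈ 0.4070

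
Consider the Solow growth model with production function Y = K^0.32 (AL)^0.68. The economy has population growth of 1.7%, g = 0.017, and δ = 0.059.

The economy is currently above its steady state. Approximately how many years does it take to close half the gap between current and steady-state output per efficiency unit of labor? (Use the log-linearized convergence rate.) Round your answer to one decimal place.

half-life ≈ 11.0 years

Near the steady state the convergence rate is λ = (1 − α)(n + g + δ).
λ = (1 − 0.32) × 0.093 = 0.68 × 0.093 = 0.06324
Half-life = ln 2 / λ = 0.6931 / 0.06324 ≈ 10.96 years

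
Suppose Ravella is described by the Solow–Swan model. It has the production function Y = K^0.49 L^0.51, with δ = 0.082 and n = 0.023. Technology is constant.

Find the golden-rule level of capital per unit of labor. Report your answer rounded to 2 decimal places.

The golden rule sets f'(k) = n + δ, i.e. α·k^(α−1) = n + δ.
So k^(1−α) = α / (n + δ) = 0.49 / 0.105 = 4.6667.
k_gold = 4.6667^(1/0.51) ≈ 20.5014

k_gold ≈ 20.50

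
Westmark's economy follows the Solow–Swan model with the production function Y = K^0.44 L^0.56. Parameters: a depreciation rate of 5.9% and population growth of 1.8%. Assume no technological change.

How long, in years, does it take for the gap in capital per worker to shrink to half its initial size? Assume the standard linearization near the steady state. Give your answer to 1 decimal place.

Near the steady state the convergence rate is λ = (1 − α)(n + δ).
λ = (1 − 0.44) × 0.077 = 0.56 × 0.077 = 0.04312
Half-life = ln 2 / λ = 0.6931 / 0.04312 ≈ 16.07 years

t_½ ≈ 16.1 years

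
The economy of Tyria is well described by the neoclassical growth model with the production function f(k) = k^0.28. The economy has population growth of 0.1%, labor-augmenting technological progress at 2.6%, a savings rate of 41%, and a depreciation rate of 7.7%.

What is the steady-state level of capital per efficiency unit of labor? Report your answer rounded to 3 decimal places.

In steady state, investment equals break-even investment: s·k^α = (n + g + δ)·k.
Rearranging, k^(1−α) = s / (n + g + δ).
k^0.72 = 0.41 / (0.001 + 0.026 + 0.077) = 0.41 / 0.104 = 3.9423
k* = 3.9423^(1/0.72) ≈ 6.7209

k* ≈ 6.721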